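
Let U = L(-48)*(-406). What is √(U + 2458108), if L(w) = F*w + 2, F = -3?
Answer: 4*√149927 ≈ 1548.8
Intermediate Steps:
L(w) = 2 - 3*w (L(w) = -3*w + 2 = 2 - 3*w)
U = -59276 (U = (2 - 3*(-48))*(-406) = (2 + 144)*(-406) = 146*(-406) = -59276)
√(U + 2458108) = √(-59276 + 2458108) = √2398832 = 4*√149927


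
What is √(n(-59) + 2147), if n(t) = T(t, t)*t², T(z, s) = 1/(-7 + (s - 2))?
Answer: 3*√269195/34 ≈ 45.780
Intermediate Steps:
T(z, s) = 1/(-9 + s) (T(z, s) = 1/(-7 + (-2 + s)) = 1/(-9 + s))
n(t) = t²/(-9 + t)
√(n(-59) + 2147) = √((-59)²/(-9 - 59) + 2147) = √(3481/(-68) + 2147) = √(3481*(-1/68) + 2147) = √(-3481/68 + 2147) = √(142515/68) = 3*√269195/34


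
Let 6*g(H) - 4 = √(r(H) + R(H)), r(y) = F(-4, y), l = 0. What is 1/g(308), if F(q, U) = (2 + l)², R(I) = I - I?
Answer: 1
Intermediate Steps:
R(I) = 0
F(q, U) = 4 (F(q, U) = (2 + 0)² = 2² = 4)
r(y) = 4
g(H) = 1 (g(H) = ⅔ + √(4 + 0)/6 = ⅔ + √4/6 = ⅔ + (⅙)*2 = ⅔ + ⅓ = 1)
1/g(308) = 1/1 = 1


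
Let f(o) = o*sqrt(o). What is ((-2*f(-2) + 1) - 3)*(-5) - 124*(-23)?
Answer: 2862 - 20*I*sqrt(2) ≈ 2862.0 - 28.284*I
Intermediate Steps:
f(o) = o**(3/2)
((-2*f(-2) + 1) - 3)*(-5) - 124*(-23) = ((-(-4)*I*sqrt(2) + 1) - 3)*(-5) - 124*(-23) = ((-(-4)*I*sqrt(2) + 1) - 3)*(-5) + 2852 = ((4*I*sqrt(2) + 1) - 3)*(-5) + 2852 = ((1 + 4*I*sqrt(2)) - 3)*(-5) + 2852 = (-2 + 4*I*sqrt(2))*(-5) + 2852 = (10 - 20*I*sqrt(2)) + 2852 = 2862 - 20*I*sqrt(2)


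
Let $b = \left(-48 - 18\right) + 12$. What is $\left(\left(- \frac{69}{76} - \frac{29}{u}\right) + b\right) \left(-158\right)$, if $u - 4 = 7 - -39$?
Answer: $\frac{8328733}{950} \approx 8767.1$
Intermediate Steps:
$u = 50$ ($u = 4 + \left(7 - -39\right) = 4 + \left(7 + 39\right) = 4 + 46 = 50$)
$b = -54$ ($b = -66 + 12 = -54$)
$\left(\left(- \frac{69}{76} - \frac{29}{u}\right) + b\right) \left(-158\right) = \left(\left(- \frac{69}{76} - \frac{29}{50}\right) - 54\right) \left(-158\right) = \left(- \frac{2827}{1900} - 54\right) \left(-158\right) = \left(- \frac{105427}{1900}\right) \left(-158\right) = \frac{8328733}{950}$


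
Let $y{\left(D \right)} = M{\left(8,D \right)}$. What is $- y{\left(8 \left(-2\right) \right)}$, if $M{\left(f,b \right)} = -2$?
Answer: $2$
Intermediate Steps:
$y{\left(D \right)} = -2$
$- y{\left(8 \left(-2\right) \right)} = \left(-1\right) \left(-2\right) = 2$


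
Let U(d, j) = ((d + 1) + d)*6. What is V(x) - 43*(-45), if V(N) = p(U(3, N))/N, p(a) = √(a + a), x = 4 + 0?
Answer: 1935 + √21/2 ≈ 1937.3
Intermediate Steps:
x = 4
U(d, j) = 6 + 12*d (U(d, j) = ((1 + d) + d)*6 = (1 + 2*d)*6 = 6 + 12*d)
p(a) = √2*√a (p(a) = √(2*a) = √2*√a)
V(N) = 2*√21/N (V(N) = (√2*√(6 + 12*3))/N = (√2*√(6 + 36))/N = (√2*√42)/N = (2*√21)/N = 2*√21/N)
V(x) - 43*(-45) = 2*√21/4 - 43*(-45) = 2*√21*(¼) + 1935 = √21/2 + 1935 = 1935 + √21/2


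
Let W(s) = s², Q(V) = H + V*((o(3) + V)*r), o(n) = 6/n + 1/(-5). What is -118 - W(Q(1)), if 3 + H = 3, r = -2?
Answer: -3734/25 ≈ -149.36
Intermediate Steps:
o(n) = -⅕ + 6/n (o(n) = 6/n + 1*(-⅕) = 6/n - ⅕ = -⅕ + 6/n)
H = 0 (H = -3 + 3 = 0)
Q(V) = V*(-18/5 - 2*V) (Q(V) = 0 + V*(((⅕)*(30 - 1*3)/3 + V)*(-2)) = 0 + V*(((⅕)*(⅓)*(30 - 3) + V)*(-2)) = 0 + V*(((⅕)*(⅓)*27 + V)*(-2)) = 0 + V*((9/5 + V)*(-2)) = 0 + V*(-18/5 - 2*V) = V*(-18/5 - 2*V))
-118 - W(Q(1)) = -118 - ((⅖)*1*(-9 - 5*1))² = -118 - ((⅖)*1*(-9 - 5))² = -118 - ((⅖)*1*(-14))² = -118 - (-28/5)² = -118 - 1*784/25 = -118 - 784/25 = -3734/25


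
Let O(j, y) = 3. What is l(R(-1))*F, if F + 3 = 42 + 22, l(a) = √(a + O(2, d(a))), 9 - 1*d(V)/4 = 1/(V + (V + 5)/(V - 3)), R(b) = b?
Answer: 61*√2 ≈ 86.267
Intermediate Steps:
d(V) = 36 - 4/(V + (5 + V)/(-3 + V)) (d(V) = 36 - 4/(V + (V + 5)/(V - 3)) = 36 - 4/(V + (5 + V)/(-3 + V)))
l(a) = √(3 + a) (l(a) = √(a + 3) = √(3 + a))
F = 61 (F = -3 + (42 + 22) = -3 + 64 = 61)
l(R(-1))*F = √(3 - 1)*61 = √2*61 = 61*√2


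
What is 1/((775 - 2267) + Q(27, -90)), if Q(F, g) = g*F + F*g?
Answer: -1/6352 ≈ -0.00015743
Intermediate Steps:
Q(F, g) = 2*F*g (Q(F, g) = F*g + F*g = 2*F*g)
1/((775 - 2267) + Q(27, -90)) = 1/((775 - 2267) + 2*27*(-90)) = 1/(-1492 - 4860) = 1/(-6352) = -1/6352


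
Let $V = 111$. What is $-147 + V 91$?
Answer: $9954$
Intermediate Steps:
$-147 + V 91 = -147 + 111 \cdot 91 = -147 + 10101 = 9954$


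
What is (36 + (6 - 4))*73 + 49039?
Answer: 51813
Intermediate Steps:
(36 + (6 - 4))*73 + 49039 = (36 + 2)*73 + 49039 = 38*73 + 49039 = 2774 + 49039 = 51813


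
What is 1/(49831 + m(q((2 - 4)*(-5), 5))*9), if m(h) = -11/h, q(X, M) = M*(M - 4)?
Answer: 5/249056 ≈ 2.0076e-5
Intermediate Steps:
q(X, M) = M*(-4 + M)
1/(49831 + m(q((2 - 4)*(-5), 5))*9) = 1/(49831 - 11*1/(5*(-4 + 5))*9) = 1/(49831 - 11/(5*1)*9) = 1/(49831 - 11/5*9) = 1/(49831 - 99/5) = 1/(249056/5) = 5/249056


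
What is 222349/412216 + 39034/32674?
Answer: 686925605/396139576 ≈ 1.7340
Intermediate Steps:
222349/412216 + 39034/32674 = 222349*(1/412216) + 39034*(1/32674) = 222349/412216 + 19517/16337 = 686925605/396139576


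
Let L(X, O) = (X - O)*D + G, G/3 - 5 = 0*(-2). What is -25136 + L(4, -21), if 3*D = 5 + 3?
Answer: -75163/3 ≈ -25054.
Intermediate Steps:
D = 8/3 (D = (5 + 3)/3 = (1/3)*8 = 8/3 ≈ 2.6667)
G = 15 (G = 15 + 3*(0*(-2)) = 15 + 3*0 = 15 + 0 = 15)
L(X, O) = 15 - 8*O/3 + 8*X/3 (L(X, O) = (X - O)*(8/3) + 15 = (-8*O/3 + 8*X/3) + 15 = 15 - 8*O/3 + 8*X/3)
-25136 + L(4, -21) = -25136 + (15 - 8/3*(-21) + (8/3)*4) = -25136 + (15 + 56 + 32/3) = -25136 + 245/3 = -75163/3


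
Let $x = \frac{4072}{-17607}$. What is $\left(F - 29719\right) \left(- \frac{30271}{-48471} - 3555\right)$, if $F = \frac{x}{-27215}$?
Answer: $\frac{2453427217901875275082}{23226067431855} \approx 1.0563 \cdot 10^{8}$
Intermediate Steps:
$x = - \frac{4072}{17607}$ ($x = 4072 \left(- \frac{1}{17607}\right) = - \frac{4072}{17607} \approx -0.23127$)
$F = \frac{4072}{479174505}$ ($F = - \frac{4072}{17607 \left(-27215\right)} = \left(- \frac{4072}{17607}\right) \left(- \frac{1}{27215}\right) = \frac{4072}{479174505} \approx 8.4979 \cdot 10^{-6}$)
$\left(F - 29719\right) \left(- \frac{30271}{-48471} - 3555\right) = \left(\frac{4072}{479174505} - 29719\right) \left(- \frac{30271}{-48471} - 3555\right) = - \frac{14240587110023 \left(\left(-30271\right) \left(- \frac{1}{48471}\right) - 3555\right)}{479174505} = - \frac{14240587110023 \left(\frac{30271}{48471} - 3555\right)}{479174505} = \left(- \frac{14240587110023}{479174505}\right) \left(- \frac{172284134}{48471}\right) = \frac{2453427217901875275082}{23226067431855}$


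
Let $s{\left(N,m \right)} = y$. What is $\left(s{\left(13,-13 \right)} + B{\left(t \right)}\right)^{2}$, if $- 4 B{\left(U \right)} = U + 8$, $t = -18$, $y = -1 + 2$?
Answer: $\frac{49}{4} \approx 12.25$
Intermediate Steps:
$y = 1$
$s{\left(N,m \right)} = 1$
$B{\left(U \right)} = -2 - \frac{U}{4}$ ($B{\left(U \right)} = - \frac{U + 8}{4} = - \frac{8 + U}{4} = -2 - \frac{U}{4}$)
$\left(s{\left(13,-13 \right)} + B{\left(t \right)}\right)^{2} = \left(1 - - \frac{5}{2}\right)^{2} = \left(1 + \left(-2 + \frac{9}{2}\right)\right)^{2} = \left(1 + \frac{5}{2}\right)^{2} = \left(\frac{7}{2}\right)^{2} = \frac{49}{4}$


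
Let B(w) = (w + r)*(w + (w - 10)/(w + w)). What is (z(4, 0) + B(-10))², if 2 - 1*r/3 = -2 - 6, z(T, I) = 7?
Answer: 29929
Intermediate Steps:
r = 30 (r = 6 - 3*(-2 - 6) = 6 - 3*(-8) = 6 + 24 = 30)
B(w) = (30 + w)*(w + (-10 + w)/(2*w)) (B(w) = (w + 30)*(w + (w - 10)/(w + w)) = (30 + w)*(w + (-10 + w)/((2*w))) = (30 + w)*(w + (-10 + w)*(1/(2*w))) = (30 + w)*(w + (-10 + w)/(2*w)))
(z(4, 0) + B(-10))² = (7 + (10 + (-10)² - 150/(-10) + (61/2)*(-10)))² = (7 + (10 + 100 - 150*(-⅒) - 305))² = (7 + (10 + 100 + 15 - 305))² = (7 - 180)² = (-173)² = 29929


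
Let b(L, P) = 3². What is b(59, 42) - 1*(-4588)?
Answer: 4597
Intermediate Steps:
b(L, P) = 9
b(59, 42) - 1*(-4588) = 9 - 1*(-4588) = 9 + 4588 = 4597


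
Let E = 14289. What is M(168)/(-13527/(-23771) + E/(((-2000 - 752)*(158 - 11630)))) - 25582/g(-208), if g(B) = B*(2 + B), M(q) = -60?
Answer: -323384922781360799/3052204604843056 ≈ -105.95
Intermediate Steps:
M(168)/(-13527/(-23771) + E/(((-2000 - 752)*(158 - 11630)))) - 25582/g(-208) = -60/(-13527/(-23771) + 14289/(((-2000 - 752)*(158 - 11630)))) - 25582*(-1/(208*(2 - 208))) = -60/(-13527*(-1/23771) + 14289/((-2752*(-11472)))) - 25582/((-208*(-206))) = -60/(13527/23771 + 14289/31570944) - 25582/42848 = -60/(13527/23771 + 14289*(1/31570944)) - 25582*1/42848 = -60/(13527/23771 + 4763/10523648) - 12791/21424 = -60/142466607769/250157636608 - 12791/21424 = -60*250157636608/142466607769 - 12791/21424 = -15009458196480/142466607769 - 12791/21424 = -323384922781360799/3052204604843056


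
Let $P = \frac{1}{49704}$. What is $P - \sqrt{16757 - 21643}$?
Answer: $\frac{1}{49704} - i \sqrt{4886} \approx 2.0119 \cdot 10^{-5} - 69.9 i$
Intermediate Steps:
$P = \frac{1}{49704} \approx 2.0119 \cdot 10^{-5}$
$P - \sqrt{16757 - 21643} = \frac{1}{49704} - \sqrt{16757 - 21643} = \frac{1}{49704} - \sqrt{-4886} = \frac{1}{49704} - i \sqrt{4886}$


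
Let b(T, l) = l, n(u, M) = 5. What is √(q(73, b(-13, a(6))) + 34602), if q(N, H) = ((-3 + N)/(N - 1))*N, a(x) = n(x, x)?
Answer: √1248227/6 ≈ 186.21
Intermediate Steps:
a(x) = 5
q(N, H) = N*(-3 + N)/(-1 + N) (q(N, H) = ((-3 + N)/(-1 + N))*N = N*(-3 + N)/(-1 + N))
√(q(73, b(-13, a(6))) + 34602) = √(73*(-3 + 73)/(-1 + 73) + 34602) = √(73*70/72 + 34602) = √(73*(1/72)*70 + 34602) = √(2555/36 + 34602) = √(1248227/36) = √1248227/6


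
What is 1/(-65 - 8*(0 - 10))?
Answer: 1/15 ≈ 0.066667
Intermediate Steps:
1/(-65 - 8*(0 - 10)) = 1/(-65 - 8*(-10)) = 1/(-65 + 80) = 1/15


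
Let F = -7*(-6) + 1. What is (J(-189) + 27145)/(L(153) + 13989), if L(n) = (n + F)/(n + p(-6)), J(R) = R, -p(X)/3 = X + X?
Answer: 727812/377731 ≈ 1.9268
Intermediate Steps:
p(X) = -6*X (p(X) = -3*(X + X) = -6*X)
F = 43 (F = 42 + 1 = 43)
L(n) = (43 + n)/(36 + n) (L(n) = (n + 43)/(n - 6*(-6)) = (43 + n)/(n + 36) = (43 + n)/(36 + n))
(J(-189) + 27145)/(L(153) + 13989) = (-189 + 27145)/((43 + 153)/(36 + 153) + 13989) = 26956/(196/189 + 13989) = 26956/((1/189)*196 + 13989) = 26956/(28/27 + 13989) = 26956/(377731/27) = 26956*(27/377731) = 727812/377731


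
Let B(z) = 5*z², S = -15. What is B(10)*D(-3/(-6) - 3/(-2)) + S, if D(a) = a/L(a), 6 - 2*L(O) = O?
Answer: 485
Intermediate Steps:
L(O) = 3 - O/2
D(a) = a/(3 - a/2)
B(10)*D(-3/(-6) - 3/(-2)) + S = (5*10²)*(-2*(-3/(-6) - 3/(-2))/(-6 + (-3/(-6) - 3/(-2)))) - 15 = (5*100)*(-2*(-3*(-⅙) - 3*(-½))/(-6 + (-3*(-⅙) - 3*(-½)))) - 15 = 500*(-2*(½ + 3/2)/(-6 + (½ + 3/2))) - 15 = 500*(-2*2/(-6 + 2)) - 15 = 500*(-2*2/(-4)) - 15 = 500*(-2*2*(-¼)) - 15 = 500*1 - 15 = 500 - 15 = 485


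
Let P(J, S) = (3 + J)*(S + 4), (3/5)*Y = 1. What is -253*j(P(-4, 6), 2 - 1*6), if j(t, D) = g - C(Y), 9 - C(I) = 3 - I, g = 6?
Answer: 1265/3 ≈ 421.67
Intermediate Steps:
Y = 5/3 (Y = (5/3)*1 = 5/3 ≈ 1.6667)
P(J, S) = (3 + J)*(4 + S)
C(I) = 6 + I (C(I) = 9 - (3 - I) = 9 + (-3 + I) = 6 + I)
j(t, D) = -5/3 (j(t, D) = 6 - (6 + 5/3) = 6 - 1*23/3 = 6 - 23/3 = -5/3)
-253*j(P(-4, 6), 2 - 1*6) = -253*(-5/3) = 1265/3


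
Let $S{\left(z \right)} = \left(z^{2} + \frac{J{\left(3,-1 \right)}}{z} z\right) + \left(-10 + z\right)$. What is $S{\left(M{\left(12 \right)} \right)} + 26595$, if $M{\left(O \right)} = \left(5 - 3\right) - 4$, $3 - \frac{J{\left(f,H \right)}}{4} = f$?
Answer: $26587$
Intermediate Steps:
$J{\left(f,H \right)} = 12 - 4 f$
$M{\left(O \right)} = -2$ ($M{\left(O \right)} = 2 - 4 = -2$)
$S{\left(z \right)} = -10 + z + z^{2}$ ($S{\left(z \right)} = \left(z^{2} + \frac{12 - 12}{z} z\right) + \left(-10 + z\right) = \left(z^{2} + \frac{0}{z} z\right) + \left(-10 + z\right) = \left(z^{2} + 0 z\right) + \left(-10 + z\right) = \left(z^{2} + 0\right) + \left(-10 + z\right) = z^{2} + \left(-10 + z\right) = -10 + z + z^{2}$)
$S{\left(M{\left(12 \right)} \right)} + 26595 = \left(-10 - 2 + \left(-2\right)^{2}\right) + 26595 = \left(-10 - 2 + 4\right) + 26595 = -8 + 26595 = 26587$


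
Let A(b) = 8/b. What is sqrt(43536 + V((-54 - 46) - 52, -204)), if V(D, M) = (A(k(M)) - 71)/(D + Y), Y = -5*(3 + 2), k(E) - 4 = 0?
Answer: sqrt(151550173)/59 ≈ 208.65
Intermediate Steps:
k(E) = 4 (k(E) = 4 + 0 = 4)
Y = -25 (Y = -5*5 = -25)
V(D, M) = -69/(-25 + D) (V(D, M) = (8/4 - 71)/(D - 25) = (8*(1/4) - 71)/(-25 + D) = (2 - 71)/(-25 + D) = -69/(-25 + D))
sqrt(43536 + V((-54 - 46) - 52, -204)) = sqrt(43536 - 69/(-25 + ((-54 - 46) - 52))) = sqrt(43536 - 69/(-25 + (-100 - 52))) = sqrt(43536 - 69/(-25 - 152)) = sqrt(43536 - 69/(-177)) = sqrt(43536 - 69*(-1/177)) = sqrt(43536 + 23/59) = sqrt(2568647/59) = sqrt(151550173)/59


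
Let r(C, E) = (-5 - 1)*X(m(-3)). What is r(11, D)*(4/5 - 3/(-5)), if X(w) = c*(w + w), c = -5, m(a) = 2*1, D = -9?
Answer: 168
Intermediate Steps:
m(a) = 2
X(w) = -10*w (X(w) = -5*(w + w) = -10*w)
r(C, E) = 120 (r(C, E) = (-5 - 1)*(-10*2) = -6*(-20) = 120)
r(11, D)*(4/5 - 3/(-5)) = 120*(4/5 - 3/(-5)) = 120*(4*(1/5) - 3*(-1/5)) = 120*(4/5 + 3/5) = 120*(7/5) = 168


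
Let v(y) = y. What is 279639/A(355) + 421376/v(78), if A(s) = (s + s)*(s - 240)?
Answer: 17213581121/3184350 ≈ 5405.7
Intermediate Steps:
A(s) = 2*s*(-240 + s) (A(s) = (2*s)*(-240 + s) = 2*s*(-240 + s))
279639/A(355) + 421376/v(78) = 279639/((2*355*(-240 + 355))) + 421376/78 = 279639/((2*355*115)) + 421376*(1/78) = 279639/81650 + 210688/39 = 17213581121/3184350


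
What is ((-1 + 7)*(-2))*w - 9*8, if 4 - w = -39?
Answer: -588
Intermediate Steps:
w = 43 (w = 4 - 1*(-39) = 4 + 39 = 43)
((-1 + 7)*(-2))*w - 9*8 = ((-1 + 7)*(-2))*43 - 9*8 = (6*(-2))*43 - 72 = -12*43 - 72 = -516 - 72 = -588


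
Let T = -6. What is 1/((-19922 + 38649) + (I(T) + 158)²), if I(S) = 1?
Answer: 1/44008 ≈ 2.2723e-5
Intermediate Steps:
1/((-19922 + 38649) + (I(T) + 158)²) = 1/((-19922 + 38649) + (1 + 158)²) = 1/(18727 + 159²) = 1/(18727 + 25281) = 1/44008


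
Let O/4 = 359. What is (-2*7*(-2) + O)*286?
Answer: 418704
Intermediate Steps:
O = 1436 (O = 4*359 = 1436)
(-2*7*(-2) + O)*286 = (-2*7*(-2) + 1436)*286 = (-14*(-2) + 1436)*286 = (28 + 1436)*286 = 1464*286 = 418704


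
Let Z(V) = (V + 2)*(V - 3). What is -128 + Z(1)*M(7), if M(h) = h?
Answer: -170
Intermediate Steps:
Z(V) = (-3 + V)*(2 + V) (Z(V) = (2 + V)*(-3 + V) = (-3 + V)*(2 + V))
-128 + Z(1)*M(7) = -128 + (-6 + 1² - 1*1)*7 = -128 + (-6 + 1 - 1)*7 = -128 - 6*7 = -128 - 42 = -170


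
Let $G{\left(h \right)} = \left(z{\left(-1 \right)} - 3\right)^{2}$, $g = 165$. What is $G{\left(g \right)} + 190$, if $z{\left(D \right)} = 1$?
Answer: $194$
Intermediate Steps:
$G{\left(h \right)} = 4$ ($G{\left(h \right)} = \left(1 - 3\right)^{2} = \left(-2\right)^{2} = 4$)
$G{\left(g \right)} + 190 = 4 + 190 = 194$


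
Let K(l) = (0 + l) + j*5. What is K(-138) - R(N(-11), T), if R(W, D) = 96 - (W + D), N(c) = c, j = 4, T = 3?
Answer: -222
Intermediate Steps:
R(W, D) = 96 - D - W (R(W, D) = 96 - (D + W) = 96 + (-D - W) = 96 - D - W)
K(l) = 20 + l (K(l) = (0 + l) + 4*5 = l + 20 = 20 + l)
K(-138) - R(N(-11), T) = (20 - 138) - (96 - 1*3 - 1*(-11)) = -118 - (96 - 3 + 11) = -118 - 1*104 = -118 - 104 = -222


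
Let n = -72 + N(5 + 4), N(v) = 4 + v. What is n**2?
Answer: 3481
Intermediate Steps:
n = -59 (n = -72 + (4 + (5 + 4)) = -72 + (4 + 9) = -72 + 13 = -59)
n**2 = (-59)**2 = 3481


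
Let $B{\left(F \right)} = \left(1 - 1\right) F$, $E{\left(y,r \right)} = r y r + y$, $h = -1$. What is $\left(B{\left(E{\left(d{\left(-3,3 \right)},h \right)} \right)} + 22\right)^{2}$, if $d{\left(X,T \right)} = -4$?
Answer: $484$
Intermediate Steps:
$E{\left(y,r \right)} = y + y r^{2}$ ($E{\left(y,r \right)} = y r^{2} + y = y + y r^{2}$)
$B{\left(F \right)} = 0$ ($B{\left(F \right)} = 0 F = 0$)
$\left(B{\left(E{\left(d{\left(-3,3 \right)},h \right)} \right)} + 22\right)^{2} = \left(0 + 22\right)^{2} = 22^{2} = 484$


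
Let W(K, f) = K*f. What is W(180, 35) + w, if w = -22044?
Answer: -15744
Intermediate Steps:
W(180, 35) + w = 180*35 - 22044 = 6300 - 22044 = -15744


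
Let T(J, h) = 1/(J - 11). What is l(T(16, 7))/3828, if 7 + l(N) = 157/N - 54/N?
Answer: 127/957 ≈ 0.13271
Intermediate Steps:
T(J, h) = 1/(-11 + J)
l(N) = -7 + 103/N (l(N) = -7 + (157/N - 54/N) = -7 + 103/N)
l(T(16, 7))/3828 = (-7 + 103/(1/(-11 + 16)))/3828 = (-7 + 103/(1/5))*(1/3828) = (-7 + 103*5)*(1/3828) = (-7 + 515)*(1/3828) = 508*(1/3828) = 127/957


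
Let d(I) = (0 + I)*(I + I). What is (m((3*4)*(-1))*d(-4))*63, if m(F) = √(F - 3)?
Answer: 2016*I*√15 ≈ 7807.9*I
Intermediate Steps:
d(I) = 2*I² (d(I) = I*(2*I) = 2*I²)
m(F) = √(-3 + F)
(m((3*4)*(-1))*d(-4))*63 = (√(-3 + (3*4)*(-1))*(2*(-4)²))*63 = (√(-3 + 12*(-1))*(2*16))*63 = (√(-3 - 12)*32)*63 = (√(-15)*32)*63 = ((I*√15)*32)*63 = (32*I*√15)*63 = 2016*I*√15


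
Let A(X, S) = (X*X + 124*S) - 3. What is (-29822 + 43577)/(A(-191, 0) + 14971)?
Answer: 13755/51449 ≈ 0.26735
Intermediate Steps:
A(X, S) = -3 + X² + 124*S (A(X, S) = (X² + 124*S) - 3 = -3 + X² + 124*S)
(-29822 + 43577)/(A(-191, 0) + 14971) = (-29822 + 43577)/((-3 + (-191)² + 124*0) + 14971) = 13755/((-3 + 36481 + 0) + 14971) = 13755/(36478 + 14971) = 13755/51449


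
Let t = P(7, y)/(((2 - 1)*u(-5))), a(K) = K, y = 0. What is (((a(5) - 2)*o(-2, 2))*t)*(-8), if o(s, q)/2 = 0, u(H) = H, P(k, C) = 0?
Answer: 0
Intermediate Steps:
o(s, q) = 0 (o(s, q) = 2*0 = 0)
t = 0 (t = 0/(((2 - 1)*(-5))) = 0/((1*(-5))) = 0/(-5) = 0*(-⅕) = 0)
(((a(5) - 2)*o(-2, 2))*t)*(-8) = (((5 - 2)*0)*0)*(-8) = ((3*0)*0)*(-8) = (0*0)*(-8) = 0*(-8) = 0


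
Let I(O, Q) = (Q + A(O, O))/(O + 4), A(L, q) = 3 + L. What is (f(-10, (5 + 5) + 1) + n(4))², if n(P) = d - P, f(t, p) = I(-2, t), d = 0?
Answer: 289/4 ≈ 72.250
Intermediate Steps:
I(O, Q) = (3 + O + Q)/(4 + O) (I(O, Q) = (Q + (3 + O))/(O + 4) = (3 + O + Q)/(4 + O))
f(t, p) = ½ + t/2 (f(t, p) = (3 - 2 + t)/(4 - 2) = (1 + t)/2 = ½ + t/2)
n(P) = -P (n(P) = 0 - P = -P)
(f(-10, (5 + 5) + 1) + n(4))² = ((½ + (½)*(-10)) - 1*4)² = ((½ - 5) - 4)² = (-9/2 - 4)² = (-17/2)² = 289/4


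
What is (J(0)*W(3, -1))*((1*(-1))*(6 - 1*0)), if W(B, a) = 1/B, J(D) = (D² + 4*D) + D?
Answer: 0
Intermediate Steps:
J(D) = D² + 5*D
W(B, a) = 1/B
(J(0)*W(3, -1))*((1*(-1))*(6 - 1*0)) = ((0*(5 + 0))/3)*((1*(-1))*(6 - 1*0)) = ((0*5)*(⅓))*(-(6 + 0)) = (0*(⅓))*(-1*6) = 0*(-6) = 0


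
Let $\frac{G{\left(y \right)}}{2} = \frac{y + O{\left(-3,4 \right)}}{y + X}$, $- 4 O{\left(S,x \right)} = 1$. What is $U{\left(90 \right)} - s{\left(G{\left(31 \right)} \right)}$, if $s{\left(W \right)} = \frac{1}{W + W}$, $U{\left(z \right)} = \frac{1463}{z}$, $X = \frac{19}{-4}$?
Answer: $\frac{118391}{7380} \approx 16.042$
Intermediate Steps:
$O{\left(S,x \right)} = - \frac{1}{4}$ ($O{\left(S,x \right)} = \left(- \frac{1}{4}\right) 1 = - \frac{1}{4}$)
$X = - \frac{19}{4}$ ($X = 19 \left(- \frac{1}{4}\right) = - \frac{19}{4} \approx -4.75$)
$G{\left(y \right)} = \frac{2 \left(- \frac{1}{4} + y\right)}{- \frac{19}{4} + y}$ ($G{\left(y \right)} = 2 \frac{y - \frac{1}{4}}{y - \frac{19}{4}} = 2 \frac{- \frac{1}{4} + y}{- \frac{19}{4} + y} = \frac{2 \left(- \frac{1}{4} + y\right)}{- \frac{19}{4} + y}$)
$s{\left(W \right)} = \frac{1}{2 W}$
$U{\left(90 \right)} - s{\left(G{\left(31 \right)} \right)} = \frac{1463}{90} - \frac{1}{2 \frac{2 \left(-1 + 4 \cdot 31\right)}{-19 + 4 \cdot 31}} = 1463 \cdot \frac{1}{90} - \frac{1}{2 \frac{2 \left(-1 + 124\right)}{-19 + 124}} = \frac{1463}{90} - \frac{1}{2 \cdot 2 \cdot \frac{1}{105} \cdot 123} = \frac{1463}{90} - \frac{1}{2 \cdot \frac{82}{35}} = \frac{1463}{90} - \frac{1}{2} \cdot \frac{35}{82} = \frac{1463}{90} - \frac{35}{164} = \frac{118391}{7380}$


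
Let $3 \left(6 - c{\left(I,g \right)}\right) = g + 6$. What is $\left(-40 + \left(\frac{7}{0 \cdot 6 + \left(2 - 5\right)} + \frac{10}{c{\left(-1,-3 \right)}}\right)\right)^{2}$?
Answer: $\frac{14641}{9} \approx 1626.8$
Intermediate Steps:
$c{\left(I,g \right)} = 4 - \frac{g}{3}$ ($c{\left(I,g \right)} = 6 - \frac{g + 6}{3} = 6 - \frac{6 + g}{3} = 6 - \left(2 + \frac{g}{3}\right) = 4 - \frac{g}{3}$)
$\left(-40 + \left(\frac{7}{0 \cdot 6 + \left(2 - 5\right)} + \frac{10}{c{\left(-1,-3 \right)}}\right)\right)^{2} = \left(-40 + \left(\frac{7}{0 \cdot 6 + \left(2 - 5\right)} + \frac{10}{4 - -1}\right)\right)^{2} = \left(-40 + \left(\frac{7}{0 - 3} + \frac{10}{4 + 1}\right)\right)^{2} = \left(-40 + \left(\frac{7}{-3} + \frac{10}{5}\right)\right)^{2} = \left(-40 + \left(7 \left(- \frac{1}{3}\right) + 10 \cdot \frac{1}{5}\right)\right)^{2} = \left(-40 + \left(- \frac{7}{3} + 2\right)\right)^{2} = \left(-40 - \frac{1}{3}\right)^{2} = \left(- \frac{121}{3}\right)^{2} = \frac{14641}{9}$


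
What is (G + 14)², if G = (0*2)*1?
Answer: 196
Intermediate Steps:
G = 0 (G = 0*1 = 0)
(G + 14)² = (0 + 14)² = 14² = 196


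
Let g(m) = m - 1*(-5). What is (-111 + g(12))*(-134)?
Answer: 12596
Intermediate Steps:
g(m) = 5 + m (g(m) = m + 5 = 5 + m)
(-111 + g(12))*(-134) = (-111 + (5 + 12))*(-134) = (-111 + 17)*(-134) = -94*(-134) = 12596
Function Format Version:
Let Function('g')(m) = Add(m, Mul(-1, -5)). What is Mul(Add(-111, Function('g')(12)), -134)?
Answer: 12596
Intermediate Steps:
Function('g')(m) = Add(5, m) (Function('g')(m) = Add(m, 5) = Add(5, m))
Mul(Add(-111, Function('g')(12)), -134) = Mul(Add(-111, Add(5, 12)), -134) = Mul(Add(-111, 17), -134) = Mul(-94, -134) = 12596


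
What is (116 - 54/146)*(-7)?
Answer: -59087/73 ≈ -809.41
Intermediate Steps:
(116 - 54/146)*(-7) = (116 - 54*1/146)*(-7) = (116 - 27/73)*(-7) = (8441/73)*(-7) = -59087/73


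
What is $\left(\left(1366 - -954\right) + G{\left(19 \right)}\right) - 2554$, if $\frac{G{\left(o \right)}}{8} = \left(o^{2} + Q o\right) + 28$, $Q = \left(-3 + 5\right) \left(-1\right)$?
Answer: $2574$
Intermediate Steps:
$Q = -2$ ($Q = 2 \left(-1\right) = -2$)
$G{\left(o \right)} = 224 - 16 o + 8 o^{2}$ ($G{\left(o \right)} = 8 \left(\left(o^{2} - 2 o\right) + 28\right) = 8 \left(28 + o^{2} - 2 o\right) = 224 - 16 o + 8 o^{2}$)
$\left(\left(1366 - -954\right) + G{\left(19 \right)}\right) - 2554 = \left(\left(1366 - -954\right) + \left(224 - 304 + 8 \cdot 19^{2}\right)\right) - 2554 = \left(\left(1366 + 954\right) + \left(224 - 304 + 8 \cdot 361\right)\right) - 2554 = \left(2320 + \left(224 - 304 + 2888\right)\right) - 2554 = \left(2320 + 2808\right) - 2554 = 5128 - 2554 = 2574$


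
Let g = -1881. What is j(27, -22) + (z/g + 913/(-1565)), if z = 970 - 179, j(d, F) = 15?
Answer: 41201207/2943765 ≈ 13.996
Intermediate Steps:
z = 791
j(27, -22) + (z/g + 913/(-1565)) = 15 + (791/(-1881) + 913/(-1565)) = 15 + (791*(-1/1881) + 913*(-1/1565)) = 15 + (-791/1881 - 913/1565) = 15 - 2955268/2943765 = 41201207/2943765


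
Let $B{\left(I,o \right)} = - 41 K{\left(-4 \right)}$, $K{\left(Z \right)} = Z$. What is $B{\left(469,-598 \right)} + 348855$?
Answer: $349019$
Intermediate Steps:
$B{\left(I,o \right)} = 164$ ($B{\left(I,o \right)} = \left(-41\right) \left(-4\right) = 164$)
$B{\left(469,-598 \right)} + 348855 = 164 + 348855 = 349019$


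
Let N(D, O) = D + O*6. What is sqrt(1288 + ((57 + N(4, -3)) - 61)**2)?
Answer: 2*sqrt(403) ≈ 40.150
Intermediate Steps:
N(D, O) = D + 6*O
sqrt(1288 + ((57 + N(4, -3)) - 61)**2) = sqrt(1288 + ((57 + (4 + 6*(-3))) - 61)**2) = sqrt(1288 + ((57 + (4 - 18)) - 61)**2) = sqrt(1288 + ((57 - 14) - 61)**2) = sqrt(1288 + (43 - 61)**2) = sqrt(1288 + (-18)**2) = sqrt(1288 + 324) = sqrt(1612) = 2*sqrt(403)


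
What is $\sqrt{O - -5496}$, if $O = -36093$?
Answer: $i \sqrt{30597} \approx 174.92 i$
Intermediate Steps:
$\sqrt{O - -5496} = \sqrt{-36093 - -5496} = \sqrt{-36093 + 5496} = \sqrt{-30597} = i \sqrt{30597}$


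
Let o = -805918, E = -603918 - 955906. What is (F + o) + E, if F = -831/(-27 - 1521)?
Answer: -1220722595/516 ≈ -2.3657e+6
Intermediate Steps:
E = -1559824
F = 277/516 (F = -831/(-1548) = -831*(-1/1548) = 277/516 ≈ 0.53682)
(F + o) + E = (277/516 - 805918) - 1559824 = -415853411/516 - 1559824 = -1220722595/516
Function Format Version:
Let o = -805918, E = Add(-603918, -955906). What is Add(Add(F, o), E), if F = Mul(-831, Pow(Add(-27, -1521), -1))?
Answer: Rational(-1220722595, 516) ≈ -2.3657e+6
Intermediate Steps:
E = -1559824
F = Rational(277, 516) (F = Mul(-831, Pow(-1548, -1)) = Mul(-831, Rational(-1, 1548)) = Rational(277, 516) ≈ 0.53682)
Add(Add(F, o), E) = Add(Add(Rational(277, 516), -805918), -1559824) = Add(Rational(-415853411, 516), -1559824) = Rational(-1220722595, 516)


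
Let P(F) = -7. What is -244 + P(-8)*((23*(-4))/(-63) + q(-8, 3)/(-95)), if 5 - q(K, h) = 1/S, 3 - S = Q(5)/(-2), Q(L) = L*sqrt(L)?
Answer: -19316249/76095 - 14*sqrt(5)/1691 ≈ -253.86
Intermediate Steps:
Q(L) = L**(3/2)
S = 3 + 5*sqrt(5)/2 (S = 3 - 5**(3/2)/(-2) = 3 - 5*sqrt(5)*(-1)/2 = 3 - (-5)*sqrt(5)/2 = 3 + 5*sqrt(5)/2 ≈ 8.5902)
q(K, h) = 5 - 1/(3 + 5*sqrt(5)/2)
-244 + P(-8)*((23*(-4))/(-63) + q(-8, 3)/(-95)) = -244 - 7*((23*(-4))/(-63) + (457/89 - 10*sqrt(5)/89)/(-95)) = -244 - 7*(-92*(-1/63) + (457/89 - 10*sqrt(5)/89)*(-1/95)) = -244 - 7*(92/63 + (-457/8455 + 2*sqrt(5)/1691)) = -244 - 7*(749069/532665 + 2*sqrt(5)/1691) = -244 + (-749069/76095 - 14*sqrt(5)/1691) = -19316249/76095 - 14*sqrt(5)/1691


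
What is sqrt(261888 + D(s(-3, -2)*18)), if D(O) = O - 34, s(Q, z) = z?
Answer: sqrt(261818) ≈ 511.68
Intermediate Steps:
D(O) = -34 + O
sqrt(261888 + D(s(-3, -2)*18)) = sqrt(261888 + (-34 - 2*18)) = sqrt(261888 + (-34 - 36)) = sqrt(261888 - 70) = sqrt(261818)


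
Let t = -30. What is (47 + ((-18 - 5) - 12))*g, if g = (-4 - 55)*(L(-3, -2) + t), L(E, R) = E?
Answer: 23364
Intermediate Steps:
g = 1947 (g = (-4 - 55)*(-3 - 30) = -59*(-33) = 1947)
(47 + ((-18 - 5) - 12))*g = (47 + ((-18 - 5) - 12))*1947 = (47 + (-23 - 12))*1947 = (47 - 35)*1947 = 12*1947 = 23364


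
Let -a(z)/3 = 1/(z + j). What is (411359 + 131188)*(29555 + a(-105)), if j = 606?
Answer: 2677840547148/167 ≈ 1.6035e+10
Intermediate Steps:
a(z) = -3/(606 + z) (a(z) = -3/(z + 606) = -3/(606 + z))
(411359 + 131188)*(29555 + a(-105)) = (411359 + 131188)*(29555 - 3/(606 - 105)) = 542547*(29555 - 3/501) = 542547*(29555 - 3*1/501) = 542547*(29555 - 1/167) = 542547*(4935684/167) = 2677840547148/167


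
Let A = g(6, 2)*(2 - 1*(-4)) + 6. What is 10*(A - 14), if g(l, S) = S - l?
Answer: -320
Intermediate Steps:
A = -18 (A = (2 - 1*6)*(2 - 1*(-4)) + 6 = (2 - 6)*(2 + 4) + 6 = -4*6 + 6 = -24 + 6 = -18)
10*(A - 14) = 10*(-18 - 14) = 10*(-32) = -320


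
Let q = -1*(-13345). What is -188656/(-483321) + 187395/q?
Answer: 18617910623/1289983749 ≈ 14.433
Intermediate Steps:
q = 13345
-188656/(-483321) + 187395/q = -188656/(-483321) + 187395/13345 = -188656*(-1/483321) + 187395*(1/13345) = 188656/483321 + 37479/2669 = 18617910623/1289983749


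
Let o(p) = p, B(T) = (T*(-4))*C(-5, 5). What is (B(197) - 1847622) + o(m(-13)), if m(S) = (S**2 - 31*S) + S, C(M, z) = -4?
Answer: -1843911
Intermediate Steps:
m(S) = S**2 - 30*S
B(T) = 16*T (B(T) = (T*(-4))*(-4) = -4*T*(-4) = 16*T)
(B(197) - 1847622) + o(m(-13)) = (16*197 - 1847622) - 13*(-30 - 13) = (3152 - 1847622) - 13*(-43) = -1844470 + 559 = -1843911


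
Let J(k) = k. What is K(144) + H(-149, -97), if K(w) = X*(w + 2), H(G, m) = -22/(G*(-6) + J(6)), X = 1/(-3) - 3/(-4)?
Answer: 13682/225 ≈ 60.809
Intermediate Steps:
X = 5/12 (X = 1*(-⅓) - 3*(-¼) = -⅓ + ¾ = 5/12 ≈ 0.41667)
H(G, m) = -22/(6 - 6*G) (H(G, m) = -22/(G*(-6) + 6) = -22/(-6*G + 6) = -22/(6 - 6*G))
K(w) = ⅚ + 5*w/12 (K(w) = 5*(w + 2)/12 = 5*(2 + w)/12 = ⅚ + 5*w/12)
K(144) + H(-149, -97) = (⅚ + (5/12)*144) + 11/(3*(-1 - 149)) = (⅚ + 60) + (11/3)/(-150) = 365/6 + (11/3)*(-1/150) = 365/6 - 11/450 = 13682/225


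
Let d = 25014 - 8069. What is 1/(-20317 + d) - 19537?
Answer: -65878765/3372 ≈ -19537.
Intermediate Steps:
d = 16945
1/(-20317 + d) - 19537 = 1/(-20317 + 16945) - 19537 = 1/(-3372) - 19537 = -1/3372 - 19537 = -65878765/3372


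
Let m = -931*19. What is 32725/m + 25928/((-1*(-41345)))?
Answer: -127767819/104478815 ≈ -1.2229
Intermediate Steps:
m = -17689
32725/m + 25928/((-1*(-41345))) = 32725/(-17689) + 25928/((-1*(-41345))) = 32725*(-1/17689) + 25928/41345 = -4675/2527 + 25928*(1/41345) = -4675/2527 + 25928/41345 = -127767819/104478815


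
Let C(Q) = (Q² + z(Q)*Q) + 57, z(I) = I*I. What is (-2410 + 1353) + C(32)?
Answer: 32792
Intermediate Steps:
z(I) = I²
C(Q) = 57 + Q² + Q³ (C(Q) = (Q² + Q²*Q) + 57 = (Q² + Q³) + 57 = 57 + Q² + Q³)
(-2410 + 1353) + C(32) = (-2410 + 1353) + (57 + 32² + 32³) = -1057 + (57 + 1024 + 32768) = -1057 + 33849 = 32792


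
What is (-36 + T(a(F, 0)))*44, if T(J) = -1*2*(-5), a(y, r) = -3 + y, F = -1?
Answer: -1144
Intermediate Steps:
T(J) = 10 (T(J) = -2*(-5) = 10)
(-36 + T(a(F, 0)))*44 = (-36 + 10)*44 = -26*44 = -1144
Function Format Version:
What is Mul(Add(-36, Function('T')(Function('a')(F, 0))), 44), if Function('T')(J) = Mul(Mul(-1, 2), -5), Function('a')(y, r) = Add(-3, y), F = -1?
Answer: -1144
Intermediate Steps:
Function('T')(J) = 10 (Function('T')(J) = Mul(-2, -5) = 10)
Mul(Add(-36, Function('T')(Function('a')(F, 0))), 44) = Mul(Add(-36, 10), 44) = Mul(-26, 44) = -1144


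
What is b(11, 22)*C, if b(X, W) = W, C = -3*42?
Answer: -2772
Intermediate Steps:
C = -126
b(11, 22)*C = 22*(-126) = -2772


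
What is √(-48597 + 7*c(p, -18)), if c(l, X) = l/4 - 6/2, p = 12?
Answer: I*√48597 ≈ 220.45*I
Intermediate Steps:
c(l, X) = -3 + l/4 (c(l, X) = l*(¼) - 6*½ = l/4 - 3 = -3 + l/4)
√(-48597 + 7*c(p, -18)) = √(-48597 + 7*(-3 + (¼)*12)) = √(-48597 + 7*(-3 + 3)) = √(-48597 + 7*0) = √(-48597 + 0) = √(-48597) = I*√48597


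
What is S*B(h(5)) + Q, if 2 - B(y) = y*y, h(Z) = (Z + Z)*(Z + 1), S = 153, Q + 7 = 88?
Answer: -550413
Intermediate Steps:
Q = 81 (Q = -7 + 88 = 81)
h(Z) = 2*Z*(1 + Z) (h(Z) = (2*Z)*(1 + Z) = 2*Z*(1 + Z))
B(y) = 2 - y**2 (B(y) = 2 - y*y = 2 - y**2)
S*B(h(5)) + Q = 153*(2 - (2*5*(1 + 5))**2) + 81 = 153*(2 - (2*5*6)**2) + 81 = 153*(2 - 1*60**2) + 81 = 153*(2 - 1*3600) + 81 = 153*(2 - 3600) + 81 = 153*(-3598) + 81 = -550494 + 81 = -550413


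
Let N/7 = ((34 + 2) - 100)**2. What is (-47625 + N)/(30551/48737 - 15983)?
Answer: 923712361/778932920 ≈ 1.1859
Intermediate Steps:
N = 28672 (N = 7*((34 + 2) - 100)**2 = 7*(36 - 100)**2 = 7*(-64)**2 = 7*4096 = 28672)
(-47625 + N)/(30551/48737 - 15983) = (-47625 + 28672)/(30551/48737 - 15983) = -18953/(30551*(1/48737) - 15983) = -18953/(30551/48737 - 15983) = -18953/(-778932920/48737) = -18953*(-48737/778932920) = 923712361/778932920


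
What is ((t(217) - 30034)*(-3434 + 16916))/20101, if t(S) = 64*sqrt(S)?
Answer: -404918388/20101 + 862848*sqrt(217)/20101 ≈ -19512.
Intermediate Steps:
((t(217) - 30034)*(-3434 + 16916))/20101 = ((64*sqrt(217) - 30034)*(-3434 + 16916))/20101 = ((-30034 + 64*sqrt(217))*13482)*(1/20101) = (-404918388 + 862848*sqrt(217))*(1/20101) = -404918388/20101 + 862848*sqrt(217)/20101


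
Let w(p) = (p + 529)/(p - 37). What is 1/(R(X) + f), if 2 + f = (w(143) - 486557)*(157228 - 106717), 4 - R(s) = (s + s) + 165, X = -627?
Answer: -53/1302536443712 ≈ -4.0690e-11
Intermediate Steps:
w(p) = (529 + p)/(-37 + p)
R(s) = -161 - 2*s (R(s) = 4 - ((s + s) + 165) = 4 - (2*s + 165) = 4 - (165 + 2*s) = 4 + (-165 - 2*s) = -161 - 2*s)
f = -1302536501641/53 (f = -2 + ((529 + 143)/(-37 + 143) - 486557)*(157228 - 106717) = -2 + (672/106 - 486557)*50511 = -2 + ((1/106)*672 - 486557)*50511 = -2 + (336/53 - 486557)*50511 = -2 - 25787185/53*50511 = -2 - 1302536501535/53 = -1302536501641/53 ≈ -2.4576e+10)
1/(R(X) + f) = 1/((-161 - 2*(-627)) - 1302536501641/53) = 1/((-161 + 1254) - 1302536501641/53) = 1/(1093 - 1302536501641/53) = 1/(-1302536443712/53) = -53/1302536443712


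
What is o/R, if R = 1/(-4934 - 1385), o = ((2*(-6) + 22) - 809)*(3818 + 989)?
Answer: 24269970967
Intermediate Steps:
o = -3840793 (o = ((-12 + 22) - 809)*4807 = (10 - 809)*4807 = -799*4807 = -3840793)
R = -1/6319 (R = 1/(-6319) = -1/6319 ≈ -0.00015825)
o/R = -3840793/(-1/6319) = -3840793*(-6319) = 24269970967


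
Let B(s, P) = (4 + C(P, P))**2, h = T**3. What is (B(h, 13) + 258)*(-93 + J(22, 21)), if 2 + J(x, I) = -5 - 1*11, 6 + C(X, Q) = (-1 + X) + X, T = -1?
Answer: -87357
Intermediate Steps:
C(X, Q) = -7 + 2*X (C(X, Q) = -6 + ((-1 + X) + X) = -6 + (-1 + 2*X) = -7 + 2*X)
J(x, I) = -18 (J(x, I) = -2 + (-5 - 1*11) = -2 + (-5 - 11) = -2 - 16 = -18)
h = -1 (h = (-1)**3 = -1)
B(s, P) = (-3 + 2*P)**2 (B(s, P) = (4 + (-7 + 2*P))**2 = (-3 + 2*P)**2)
(B(h, 13) + 258)*(-93 + J(22, 21)) = ((-3 + 2*13)**2 + 258)*(-93 - 18) = ((-3 + 26)**2 + 258)*(-111) = (23**2 + 258)*(-111) = (529 + 258)*(-111) = 787*(-111) = -87357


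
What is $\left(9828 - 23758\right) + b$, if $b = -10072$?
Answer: $-24002$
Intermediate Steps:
$\left(9828 - 23758\right) + b = \left(9828 - 23758\right) - 10072 = -13930 - 10072 = -24002$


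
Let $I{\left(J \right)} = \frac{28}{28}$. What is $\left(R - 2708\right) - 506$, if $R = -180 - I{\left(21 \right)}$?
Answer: $-3395$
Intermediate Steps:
$I{\left(J \right)} = 1$ ($I{\left(J \right)} = 28 \cdot \frac{1}{28} = 1$)
$R = -181$ ($R = -180 - 1 = -181$)
$\left(R - 2708\right) - 506 = \left(-181 - 2708\right) - 506 = -2889 - 506 = -3395$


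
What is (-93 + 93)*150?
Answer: 0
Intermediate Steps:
(-93 + 93)*150 = 0*150 = 0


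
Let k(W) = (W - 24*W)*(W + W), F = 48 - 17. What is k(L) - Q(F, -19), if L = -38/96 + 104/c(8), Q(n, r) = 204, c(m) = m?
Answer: -8653583/1152 ≈ -7511.8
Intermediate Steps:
F = 31
L = 605/48 (L = -38/96 + 104/8 = -38*1/96 + 104*(1/8) = -19/48 + 13 = 605/48 ≈ 12.604)
k(W) = -46*W**2 (k(W) = (-23*W)*(2*W) = -46*W**2)
k(L) - Q(F, -19) = -46*(605/48)**2 - 1*204 = -46*366025/2304 - 204 = -8418575/1152 - 204 = -8653583/1152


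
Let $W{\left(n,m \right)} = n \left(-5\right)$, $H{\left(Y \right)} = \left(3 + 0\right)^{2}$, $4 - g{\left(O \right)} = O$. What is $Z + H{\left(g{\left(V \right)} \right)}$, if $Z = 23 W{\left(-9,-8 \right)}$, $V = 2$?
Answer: $1044$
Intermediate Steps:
$g{\left(O \right)} = 4 - O$
$H{\left(Y \right)} = 9$ ($H{\left(Y \right)} = 3^{2} = 9$)
$W{\left(n,m \right)} = - 5 n$
$Z = 1035$ ($Z = 23 \left(\left(-5\right) \left(-9\right)\right) = 23 \cdot 45 = 1035$)
$Z + H{\left(g{\left(V \right)} \right)} = 1035 + 9 = 1044$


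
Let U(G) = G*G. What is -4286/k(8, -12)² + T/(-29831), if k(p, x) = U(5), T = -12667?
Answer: -119938791/18644375 ≈ -6.4330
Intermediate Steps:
U(G) = G²
k(p, x) = 25 (k(p, x) = 5² = 25)
-4286/k(8, -12)² + T/(-29831) = -4286/(25²) - 12667/(-29831) = -4286/625 - 12667*(-1/29831) = -4286*1/625 + 12667/29831 = -4286/625 + 12667/29831 = -119938791/18644375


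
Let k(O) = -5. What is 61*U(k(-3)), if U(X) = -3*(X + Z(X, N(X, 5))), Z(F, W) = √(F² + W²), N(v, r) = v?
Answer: 915 - 915*√2 ≈ -379.01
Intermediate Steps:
U(X) = -3*X - 3*√2*√(X²) (U(X) = -3*(X + √(X² + X²)) = -3*(X + √(2*X²)) = -3*(X + √2*√(X²)) = -3*X - 3*√2*√(X²))
61*U(k(-3)) = 61*(-3*(-5) - 3*√2*√((-5)²)) = 61*(15 - 3*√2*√25) = 61*(15 - 3*√2*5) = 61*(15 - 15*√2) = 915 - 915*√2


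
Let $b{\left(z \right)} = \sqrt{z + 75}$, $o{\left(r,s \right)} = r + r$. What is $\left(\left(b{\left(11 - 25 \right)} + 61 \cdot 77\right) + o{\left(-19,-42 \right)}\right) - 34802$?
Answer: $-30143 + \sqrt{61} \approx -30135.0$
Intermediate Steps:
$o{\left(r,s \right)} = 2 r$
$b{\left(z \right)} = \sqrt{75 + z}$
$\left(\left(b{\left(11 - 25 \right)} + 61 \cdot 77\right) + o{\left(-19,-42 \right)}\right) - 34802 = \left(\left(\sqrt{75 + \left(11 - 25\right)} + 61 \cdot 77\right) + 2 \left(-19\right)\right) - 34802 = \left(\left(\sqrt{75 - 14} + 4697\right) - 38\right) - 34802 = \left(\left(\sqrt{61} + 4697\right) - 38\right) - 34802 = \left(\left(4697 + \sqrt{61}\right) - 38\right) - 34802 = \left(4659 + \sqrt{61}\right) - 34802 = -30143 + \sqrt{61}$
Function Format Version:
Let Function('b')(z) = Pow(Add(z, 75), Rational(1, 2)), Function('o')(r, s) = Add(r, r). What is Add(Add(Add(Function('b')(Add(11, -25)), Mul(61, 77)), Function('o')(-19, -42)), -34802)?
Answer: Add(-30143, Pow(61, Rational(1, 2))) ≈ -30135.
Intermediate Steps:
Function('o')(r, s) = Mul(2, r)
Function('b')(z) = Pow(Add(75, z), Rational(1, 2))
Add(Add(Add(Function('b')(Add(11, -25)), Mul(61, 77)), Function('o')(-19, -42)), -34802) = Add(Add(Add(Pow(Add(75, Add(11, -25)), Rational(1, 2)), Mul(61, 77)), Mul(2, -19)), -34802) = Add(Add(Add(Pow(Add(75, -14), Rational(1, 2)), 4697), -38), -34802) = Add(Add(Add(Pow(61, Rational(1, 2)), 4697), -38), -34802) = Add(Add(Add(4697, Pow(61, Rational(1, 2))), -38), -34802) = Add(Add(4659, Pow(61, Rational(1, 2))), -34802) = Add(-30143, Pow(61, Rational(1, 2)))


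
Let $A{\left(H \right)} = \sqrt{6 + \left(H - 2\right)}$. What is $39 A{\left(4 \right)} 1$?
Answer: $78 \sqrt{2} \approx 110.31$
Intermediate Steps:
$A{\left(H \right)} = \sqrt{4 + H}$ ($A{\left(H \right)} = \sqrt{6 + \left(-2 + H\right)} = \sqrt{4 + H}$)
$39 A{\left(4 \right)} 1 = 39 \sqrt{4 + 4} \cdot 1 = 39 \sqrt{8} \cdot 1 = 39 \cdot 2 \sqrt{2} \cdot 1 = 78 \sqrt{2} \cdot 1 = 78 \sqrt{2}$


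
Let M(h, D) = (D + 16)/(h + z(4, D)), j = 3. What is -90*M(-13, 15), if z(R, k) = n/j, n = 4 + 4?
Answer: 270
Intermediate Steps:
n = 8
z(R, k) = 8/3
M(h, D) = (16 + D)/(8/3 + h) (M(h, D) = (D + 16)/(h + 8/3) = (16 + D)/(8/3 + h))
-90*M(-13, 15) = -270*(16 + 15)/(8 + 3*(-13)) = -270*31/(8 - 39) = -270*31/(-31) = -270*(-1)*31/31 = -90*(-3) = 270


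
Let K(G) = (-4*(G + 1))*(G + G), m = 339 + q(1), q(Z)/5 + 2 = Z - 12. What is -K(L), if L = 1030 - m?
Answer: 4578336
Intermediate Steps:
q(Z) = -70 + 5*Z (q(Z) = -10 + 5*(Z - 12) = -10 + 5*(-12 + Z) = -10 + (-60 + 5*Z) = -70 + 5*Z)
m = 274 (m = 339 + (-70 + 5*1) = 339 + (-70 + 5) = 339 - 65 = 274)
L = 756 (L = 1030 - 1*274 = 1030 - 274 = 756)
K(G) = 2*G*(-4 - 4*G) (K(G) = (-4*(1 + G))*(2*G) = (-4 - 4*G)*(2*G) = 2*G*(-4 - 4*G))
-K(L) = -(-8)*756*(1 + 756) = -(-8)*756*757 = -1*(-4578336) = 4578336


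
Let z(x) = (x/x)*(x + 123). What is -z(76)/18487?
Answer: -199/18487 ≈ -0.010764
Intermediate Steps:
z(x) = 123 + x (z(x) = 1*(123 + x) = 123 + x)
-z(76)/18487 = -(123 + 76)/18487 = -1*199*(1/18487) = -199*1/18487 = -199/18487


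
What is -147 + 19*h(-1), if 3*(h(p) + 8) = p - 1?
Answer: -935/3 ≈ -311.67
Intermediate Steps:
h(p) = -25/3 + p/3 (h(p) = -8 + (p - 1)/3 = -8 + (-1 + p)/3 = -8 + (-⅓ + p/3) = -25/3 + p/3)
-147 + 19*h(-1) = -147 + 19*(-25/3 + (⅓)*(-1)) = -147 + 19*(-25/3 - ⅓) = -147 + 19*(-26/3) = -147 - 494/3 = -935/3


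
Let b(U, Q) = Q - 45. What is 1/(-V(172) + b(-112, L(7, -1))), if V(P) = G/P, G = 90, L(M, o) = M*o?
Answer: -86/4517 ≈ -0.019039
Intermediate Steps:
V(P) = 90/P
b(U, Q) = -45 + Q
1/(-V(172) + b(-112, L(7, -1))) = 1/(-90/172 + (-45 + 7*(-1))) = 1/(-90/172 + (-45 - 7)) = 1/(-1*45/86 - 52) = 1/(-45/86 - 52) = 1/(-4517/86) = -86/4517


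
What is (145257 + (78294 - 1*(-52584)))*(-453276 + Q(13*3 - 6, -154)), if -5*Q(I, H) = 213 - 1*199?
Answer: -125166141438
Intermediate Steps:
Q(I, H) = -14/5 (Q(I, H) = -(213 - 1*199)/5 = -(213 - 199)/5 = -1/5*14 = -14/5)
(145257 + (78294 - 1*(-52584)))*(-453276 + Q(13*3 - 6, -154)) = (145257 + (78294 - 1*(-52584)))*(-453276 - 14/5) = (145257 + (78294 + 52584))*(-2266394/5) = (145257 + 130878)*(-2266394/5) = 276135*(-2266394/5) = -125166141438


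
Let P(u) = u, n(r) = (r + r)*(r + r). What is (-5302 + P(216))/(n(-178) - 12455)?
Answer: -5086/114281 ≈ -0.044504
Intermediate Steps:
n(r) = 4*r² (n(r) = (2*r)*(2*r) = 4*r²)
(-5302 + P(216))/(n(-178) - 12455) = (-5302 + 216)/(4*(-178)² - 12455) = -5086/(4*31684 - 12455) = -5086/(126736 - 12455) = -5086/114281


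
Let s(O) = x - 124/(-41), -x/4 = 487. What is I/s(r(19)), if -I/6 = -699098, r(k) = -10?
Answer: -42994527/19936 ≈ -2156.6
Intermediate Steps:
I = 4194588 (I = -6*(-699098) = 4194588)
x = -1948 (x = -4*487 = -1948)
s(O) = -79744/41 (s(O) = -1948 - 124/(-41) = -1948 - 124*(-1)/41 = -1948 - 1*(-124/41) = -1948 + 124/41 = -79744/41)
I/s(r(19)) = 4194588/(-79744/41) = 4194588*(-41/79744) = -42994527/19936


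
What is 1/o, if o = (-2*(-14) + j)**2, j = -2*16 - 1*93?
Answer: 1/9409 ≈ 0.00010628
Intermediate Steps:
j = -125 (j = -32 - 93 = -125)
o = 9409 (o = (-2*(-14) - 125)**2 = (28 - 125)**2 = (-97)**2 = 9409)
1/o = 1/9409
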